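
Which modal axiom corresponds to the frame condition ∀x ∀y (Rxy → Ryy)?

□(□p → p)

A defining formula is □(□p → p) (the T□ axiom).
Suppose □(□p→p) is valid. Take Rxy and set V(p)={w : Ryw}. Then at y, □p holds; since □(□p→p) at x, □p→p at y, so p at y, i.e. Ryy.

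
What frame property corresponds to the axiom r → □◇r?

Symmetry

Suppose r→□◇r is valid. Take Rxy and set V(r)={x}. Then r at x, so □◇r at x, so ◇r at y, so some z with Ryz has r; z=x, i.e. Ryx.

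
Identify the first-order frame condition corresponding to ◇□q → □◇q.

convergence: ∀x ∀y ∀z (Rxy ∧ Rxz → ∃w (Ryw ∧ Rzw))

This schema is the .2 axiom.
It corresponds to convergence: ∀x ∀y ∀z (Rxy ∧ Rxz → ∃w (Ryw ∧ Rzw)).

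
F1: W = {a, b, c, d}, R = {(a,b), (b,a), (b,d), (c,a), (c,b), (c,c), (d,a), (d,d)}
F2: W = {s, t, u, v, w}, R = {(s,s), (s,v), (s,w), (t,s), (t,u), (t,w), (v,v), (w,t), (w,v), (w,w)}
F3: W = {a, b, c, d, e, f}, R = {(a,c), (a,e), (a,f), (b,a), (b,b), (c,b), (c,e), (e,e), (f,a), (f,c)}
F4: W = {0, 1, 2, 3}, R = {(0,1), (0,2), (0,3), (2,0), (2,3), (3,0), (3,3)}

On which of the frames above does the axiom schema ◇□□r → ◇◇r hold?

This is the axiom for a generalized confluence (Geach) condition; its first-order frame correspondent is ∀x ∀y (xRy → ∃w (yR²w ∧ xR²w)).
F1: satisfies the condition.
F2: fails — tRu but no w* with uR²w* and tR²w*.
F3: satisfies the condition.
F4: fails — 0R1 but no w with 1R²w and 0R²w.

F1, F3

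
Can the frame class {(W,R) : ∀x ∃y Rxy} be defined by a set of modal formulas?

Yes — defined by □r → ◇r

Yes: it is seriality, defined by the D schema □r → ◇r.
Suppose □r→◇r is valid. At any x set V(r)=W. Then □r at x, so ◇r at x, so x has a successor.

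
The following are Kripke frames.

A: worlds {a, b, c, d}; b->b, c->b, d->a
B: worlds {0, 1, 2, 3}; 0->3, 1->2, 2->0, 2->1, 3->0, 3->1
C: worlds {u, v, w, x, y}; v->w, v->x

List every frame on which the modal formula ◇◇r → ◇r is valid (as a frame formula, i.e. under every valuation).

The schema corresponds to transitivity: ∀x ∀y ∀z (Rxy ∧ Ryz → Rxz).
A: satisfies the condition.
B: fails — R31 and R12 but not R32.
C: satisfies the condition.
Valid on: A, C.

A, C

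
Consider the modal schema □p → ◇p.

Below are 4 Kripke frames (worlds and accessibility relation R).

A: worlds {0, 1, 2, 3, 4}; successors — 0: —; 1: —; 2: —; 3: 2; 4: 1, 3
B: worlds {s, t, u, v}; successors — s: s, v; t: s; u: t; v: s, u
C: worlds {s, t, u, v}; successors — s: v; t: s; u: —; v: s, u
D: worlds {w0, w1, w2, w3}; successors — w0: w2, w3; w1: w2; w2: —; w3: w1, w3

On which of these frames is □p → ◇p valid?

The schema corresponds to seriality: ∀x ∃y Rxy.
A: fails — world 0 has no successor.
B: holds.
C: fails — world u has no successor.
D: fails — world w2 has no successor.
Valid on: B.

B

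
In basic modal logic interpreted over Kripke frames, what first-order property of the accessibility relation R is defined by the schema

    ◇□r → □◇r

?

convergence: ∀x ∀y ∀z (Rxy ∧ Rxz → ∃w (Ryw ∧ Rzw))

This is the .2 axiom.
It corresponds to convergence: ∀x ∀y ∀z (Rxy ∧ Rxz → ∃w (Ryw ∧ Rzw)).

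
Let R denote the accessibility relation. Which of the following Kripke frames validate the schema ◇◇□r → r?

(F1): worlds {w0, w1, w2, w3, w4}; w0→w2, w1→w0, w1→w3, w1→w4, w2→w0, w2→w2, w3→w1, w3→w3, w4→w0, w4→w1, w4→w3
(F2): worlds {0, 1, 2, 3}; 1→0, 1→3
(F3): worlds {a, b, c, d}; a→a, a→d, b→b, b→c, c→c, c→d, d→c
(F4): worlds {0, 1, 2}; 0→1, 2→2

This is the axiom for a generalized confluence (Geach) condition; its first-order frame correspondent is ∀x ∀y (xR²y → ∃w (yRw ∧ x = w)).
(F1): fails — w0R²w0 but no w with w0Rw and w0=w.
(F2): condition met.
(F3): fails — aR²c but no w with cRw and a=w.
(F4): condition met.
Valid on: (F2), (F4).

(F2), (F4)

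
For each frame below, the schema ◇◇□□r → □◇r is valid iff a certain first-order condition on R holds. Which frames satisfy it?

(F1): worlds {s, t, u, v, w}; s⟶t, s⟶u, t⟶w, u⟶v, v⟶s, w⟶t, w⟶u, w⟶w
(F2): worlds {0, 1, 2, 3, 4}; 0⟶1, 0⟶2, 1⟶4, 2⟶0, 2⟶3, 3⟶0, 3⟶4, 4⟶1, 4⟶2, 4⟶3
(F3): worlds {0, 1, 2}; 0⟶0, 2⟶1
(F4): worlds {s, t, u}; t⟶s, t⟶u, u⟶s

(F3)

The schema corresponds to a generalized confluence (Geach) condition: ∀x ∀y ∀z ((xR²y ∧ xRz) → ∃w (yR²w ∧ zRw)).
(F1): fails — sR²v, sRt but no w* with vR²w* and tRw*.
(F2): fails — 0R²3, 0R1 but no w with 3R²w and 1Rw.
(F3): condition met.
(F4): fails — tR²s, tRs but no w with sR²w and sRw.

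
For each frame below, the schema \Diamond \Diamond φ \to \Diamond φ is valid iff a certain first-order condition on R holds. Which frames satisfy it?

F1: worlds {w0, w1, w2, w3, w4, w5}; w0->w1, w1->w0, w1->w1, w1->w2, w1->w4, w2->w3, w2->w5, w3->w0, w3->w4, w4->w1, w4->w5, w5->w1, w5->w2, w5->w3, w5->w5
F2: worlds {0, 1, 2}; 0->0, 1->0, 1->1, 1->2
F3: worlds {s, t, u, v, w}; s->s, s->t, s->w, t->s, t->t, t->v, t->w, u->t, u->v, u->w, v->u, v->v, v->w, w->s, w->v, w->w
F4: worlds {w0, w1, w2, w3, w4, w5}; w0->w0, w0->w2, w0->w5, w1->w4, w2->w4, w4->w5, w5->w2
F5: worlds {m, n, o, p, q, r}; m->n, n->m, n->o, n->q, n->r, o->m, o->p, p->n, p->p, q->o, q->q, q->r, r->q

F2

The schema corresponds to transitivity: \forall x \forall y \forall z (Rxy \wedge Ryz \to Rxz).
F1: fails — Rw1w2 and Rw2w5 but not Rw1w5.
F2: ✓.
F3: fails — Ruv and Rvu but not Ruu.
F4: fails — Rw2w4 and Rw4w5 but not Rw2w5.
F5: fails — Rom and Rmn but not Ron.
Valid on: F2.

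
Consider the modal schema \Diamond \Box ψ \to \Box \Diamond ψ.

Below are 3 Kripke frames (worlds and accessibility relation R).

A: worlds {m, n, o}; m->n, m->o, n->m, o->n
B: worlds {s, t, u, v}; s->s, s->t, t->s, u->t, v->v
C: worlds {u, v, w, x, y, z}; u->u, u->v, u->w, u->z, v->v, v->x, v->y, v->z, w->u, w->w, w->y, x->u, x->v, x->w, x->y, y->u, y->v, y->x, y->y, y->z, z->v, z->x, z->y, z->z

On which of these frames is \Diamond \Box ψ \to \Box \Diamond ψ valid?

The schema corresponds to convergence: \forall x \forall y \forall z (Rxy \wedge Rxz \to \exists w (Ryw \wedge Rzw)).
A: fails — Rmo and Rmn but o and n have no common successor.
B: condition met.
C: condition met.

B, C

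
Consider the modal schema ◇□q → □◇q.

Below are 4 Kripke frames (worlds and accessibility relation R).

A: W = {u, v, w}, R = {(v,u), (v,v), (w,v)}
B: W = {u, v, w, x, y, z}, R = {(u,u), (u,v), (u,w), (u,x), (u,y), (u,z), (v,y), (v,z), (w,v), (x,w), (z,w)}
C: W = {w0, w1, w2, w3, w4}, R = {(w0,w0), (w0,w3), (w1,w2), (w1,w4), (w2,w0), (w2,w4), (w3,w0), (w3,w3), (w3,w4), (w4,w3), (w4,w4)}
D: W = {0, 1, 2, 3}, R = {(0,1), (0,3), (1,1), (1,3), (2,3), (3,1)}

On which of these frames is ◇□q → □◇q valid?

Frame correspondent (Sahlqvist): ∀x ∀y ∀z (Rxy ∧ Rxz → ∃w (Ryw ∧ Rzw)) — i.e. convergence.
A: fails — Rvu and Rvu but u and u have no common successor.
B: fails — Ruv and Ruz but v and z have no common successor.
C: satisfies the condition.
D: satisfies the condition.

C, D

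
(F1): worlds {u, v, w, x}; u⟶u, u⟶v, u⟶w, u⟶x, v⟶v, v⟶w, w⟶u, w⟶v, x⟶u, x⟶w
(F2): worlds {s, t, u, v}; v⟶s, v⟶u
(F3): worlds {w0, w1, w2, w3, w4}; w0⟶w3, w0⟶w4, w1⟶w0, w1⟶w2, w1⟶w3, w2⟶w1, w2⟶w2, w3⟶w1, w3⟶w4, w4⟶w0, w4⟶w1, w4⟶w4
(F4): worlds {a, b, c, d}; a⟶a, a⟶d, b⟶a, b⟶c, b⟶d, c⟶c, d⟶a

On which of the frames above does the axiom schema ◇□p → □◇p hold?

(F1)

Frame correspondent (Sahlqvist): ∀x ∀y ∀z (Rxy ∧ Rxz → ∃w (Ryw ∧ Rzw)) — i.e. convergence.
(F1): satisfies the condition.
(F2): fails — Rvu and Rvu but u and u have no common successor.
(F3): fails — Rw1w2 and Rw1w0 but w2 and w0 have no common successor.
(F4): fails — Rbc and Rba but c and a have no common successor.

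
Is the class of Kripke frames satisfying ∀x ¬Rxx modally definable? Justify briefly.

Not definable by any modal formula

Modal frame validity is preserved under surjective bounded morphisms.
The 3-cycle (worlds 0,1,2 with 0→1→2→0) is irreflexive, and the map sending every world to a single reflexive point • is a surjective bounded morphism (forth: every edge maps to (•,•); back: every world has a successor). So any modal formula valid on the 3-cycle is also valid on the reflexive point, which is not irreflexive.
So no modal formula (or set of formulas) defines exactly the irreflexive frames.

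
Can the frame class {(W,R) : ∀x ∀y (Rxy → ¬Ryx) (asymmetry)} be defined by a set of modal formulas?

No — not modally definable

If a class were modally definable it would be closed under surjective bounded morphisms (Goldblatt–Thomason).
The 3-cycle (worlds 0,1,2 with 0→1→2→0) is asymmetric. Mapping every world to a single reflexive point • is a surjective bounded morphism, and the reflexive point is not asymmetric (R•• but asymmetry requires ¬R••).
So the class is not modally definable.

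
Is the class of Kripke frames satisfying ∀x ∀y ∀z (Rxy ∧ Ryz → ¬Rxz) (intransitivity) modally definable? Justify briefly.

Modal frame validity is preserved under surjective bounded morphisms.
The 3-cycle (worlds s,t,u with s→t→u→s) is intransitive. Mapping every world to a single reflexive point • is a surjective bounded morphism; the reflexive point is not intransitive (R••∧R•• but R••).
So no modal formula (or set of formulas) defines exactly the intransitive frames.

Not definable by any modal formula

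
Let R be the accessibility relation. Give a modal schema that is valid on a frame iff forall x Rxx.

□s → s

This is reflexivity; the standard corresponding axiom is T: □s → s.
Suppose □s→s is valid. At any x set V(s)={w : Rxw}. Then □s holds at x, so s holds at x, i.e. Rxx.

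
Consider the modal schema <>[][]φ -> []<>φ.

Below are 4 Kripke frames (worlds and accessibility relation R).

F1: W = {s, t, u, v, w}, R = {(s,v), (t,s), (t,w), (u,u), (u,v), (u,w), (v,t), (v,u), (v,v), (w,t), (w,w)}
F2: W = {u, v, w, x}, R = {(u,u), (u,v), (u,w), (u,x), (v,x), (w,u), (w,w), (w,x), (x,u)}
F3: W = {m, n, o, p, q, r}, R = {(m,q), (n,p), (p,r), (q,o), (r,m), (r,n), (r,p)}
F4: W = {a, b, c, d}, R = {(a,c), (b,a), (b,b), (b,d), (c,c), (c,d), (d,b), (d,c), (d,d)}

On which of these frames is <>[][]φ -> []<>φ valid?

F4

This is the axiom for a generalized confluence (Geach) condition; its first-order frame correspondent is forall x forall y forall z ((xRy & xRz) -> exists w (y R^2 w & zRw)).
F1: fails — tRw, tRs but no w* with wR²w* and sRw*.
F2: fails — uRv, uRv but no t with vR²t and vRt.
F3: fails — mRq, mRq but no w with qR²w and qRw.
F4: condition met.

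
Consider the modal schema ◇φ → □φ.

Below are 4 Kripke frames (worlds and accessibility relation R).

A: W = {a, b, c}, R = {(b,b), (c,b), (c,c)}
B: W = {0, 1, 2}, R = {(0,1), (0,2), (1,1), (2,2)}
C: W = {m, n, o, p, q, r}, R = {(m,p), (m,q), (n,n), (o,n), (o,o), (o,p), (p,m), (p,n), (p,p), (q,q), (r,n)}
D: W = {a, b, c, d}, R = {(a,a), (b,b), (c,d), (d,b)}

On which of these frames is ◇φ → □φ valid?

This is the axiom for partial functionality; its first-order frame correspondent is ∀x ∀y ∀z (Rxy ∧ Rxz → y = z).
A: fails — c sees both b and c.
B: fails — 0 sees both 1 and 2.
C: fails — m sees both p and q.
D: holds.
Valid on: D.

D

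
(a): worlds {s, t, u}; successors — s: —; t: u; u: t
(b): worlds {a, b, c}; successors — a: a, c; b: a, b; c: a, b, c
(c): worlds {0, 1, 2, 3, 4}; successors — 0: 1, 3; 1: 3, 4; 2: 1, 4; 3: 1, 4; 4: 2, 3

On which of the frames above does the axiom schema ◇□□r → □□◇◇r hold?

(b), (c)

This is the axiom for a generalized confluence (Geach) condition; its first-order frame correspondent is ∀x ∀y ∀z ((xRy ∧ xR²z) → ∃w (yR²w ∧ zR²w)).
(a): fails — tRu, tR²t but no w with uR²w and tR²w.
(b): holds.
(c): holds.
Valid on: (b), (c).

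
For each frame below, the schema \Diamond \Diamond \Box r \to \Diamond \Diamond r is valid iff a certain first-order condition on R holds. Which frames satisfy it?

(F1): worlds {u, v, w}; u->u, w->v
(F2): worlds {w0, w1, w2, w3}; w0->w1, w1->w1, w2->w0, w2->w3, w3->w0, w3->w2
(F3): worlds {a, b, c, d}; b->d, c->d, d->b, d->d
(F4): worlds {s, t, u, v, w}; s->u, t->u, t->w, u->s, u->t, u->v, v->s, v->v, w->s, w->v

The schema corresponds to a generalized confluence (Geach) condition: \forall x \forall y (x R^2 y \to \exists w (yRw \wedge x R^2 w)).
(F1): holds.
(F2): holds.
(F3): holds.
(F4): fails — sR²s but no w* with sRw* and sR²w*.
Valid on: (F1), (F2), (F3).

(F1), (F2), (F3)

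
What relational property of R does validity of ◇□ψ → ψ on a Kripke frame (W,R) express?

Equivalently (dual form): ψ → □◇ψ.
Suppose ψ→□◇ψ is valid. Take Rxy and set V(ψ)={x}. Then ψ at x, so □◇ψ at x, so ◇ψ at y, so some z with Ryz has ψ; z=x, i.e. Ryx.
The converse is a direct semantic check.
Frame condition: ∀x ∀y (Rxy → Ryx).

symmetry: ∀x ∀y (Rxy → Ryx)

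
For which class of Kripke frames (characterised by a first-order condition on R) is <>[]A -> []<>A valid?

convergence: forall x forall y forall z (Rxy & Rxz -> exists w (Ryw & Rzw))

This schema is the .2 axiom.
Its frame correspondent is convergence — forall x forall y forall z (Rxy & Rxz -> exists w (Ryw & Rzw)).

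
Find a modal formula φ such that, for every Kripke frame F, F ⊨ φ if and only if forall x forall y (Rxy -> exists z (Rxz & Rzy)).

A defining formula is □□q → □q (the C4 axiom).

□□q → □q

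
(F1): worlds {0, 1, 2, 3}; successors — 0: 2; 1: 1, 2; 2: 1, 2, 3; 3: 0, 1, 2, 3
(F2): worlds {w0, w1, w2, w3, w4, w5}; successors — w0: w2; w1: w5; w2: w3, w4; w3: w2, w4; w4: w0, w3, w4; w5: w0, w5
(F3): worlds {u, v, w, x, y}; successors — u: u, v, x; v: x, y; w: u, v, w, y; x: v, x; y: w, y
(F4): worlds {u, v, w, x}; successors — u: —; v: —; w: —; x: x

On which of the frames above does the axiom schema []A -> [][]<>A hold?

(F1), (F4)

Frame correspondent (Sahlqvist): forall x forall z (x R^2 z -> exists w (xRw & zRw)) — i.e. a generalized confluence (Geach) condition.
(F1): holds.
(F2): fails — w0R²w4 but no w with w0Rw and w4Rw.
(F3): fails — uR²y but no t with uRt and yRt.
(F4): holds.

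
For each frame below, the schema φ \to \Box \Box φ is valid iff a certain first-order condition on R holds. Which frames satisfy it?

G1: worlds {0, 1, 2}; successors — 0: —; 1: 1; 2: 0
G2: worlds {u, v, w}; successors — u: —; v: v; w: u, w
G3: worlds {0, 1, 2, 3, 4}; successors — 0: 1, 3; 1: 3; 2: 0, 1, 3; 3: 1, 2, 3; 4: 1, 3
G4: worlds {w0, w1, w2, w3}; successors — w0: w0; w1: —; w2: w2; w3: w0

G1

The schema corresponds to a generalized confluence (Geach) condition: \forall x \forall z (x R^2 z \to \exists w (x = w \wedge z = w)).
G1: holds.
G2: fails — wR²u but w ≠ u.
G3: fails — 0R²1 but 0 ≠ 1.
G4: fails — w3R²w0 but w3 ≠ w0.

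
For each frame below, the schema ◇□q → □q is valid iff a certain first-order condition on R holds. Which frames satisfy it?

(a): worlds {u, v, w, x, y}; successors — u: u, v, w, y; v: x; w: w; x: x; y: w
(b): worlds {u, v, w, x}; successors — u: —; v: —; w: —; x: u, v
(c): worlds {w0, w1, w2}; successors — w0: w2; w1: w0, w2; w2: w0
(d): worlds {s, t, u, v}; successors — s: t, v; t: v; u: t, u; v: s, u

none

The schema corresponds to the Euclidean property: ∀x ∀y ∀z (Rxy ∧ Rxz → Ryz).
(a): fails — Ruv and Ruv but not Rvv.
(b): fails — Rxu and Rxu but not Ruu.
(c): fails — Rw0w2 and Rw0w2 but not Rw2w2.
(d): fails — Rsv and Rsv but not Rvv.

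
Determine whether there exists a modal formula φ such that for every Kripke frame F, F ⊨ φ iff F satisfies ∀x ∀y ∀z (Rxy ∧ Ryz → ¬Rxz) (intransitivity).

Not modally definable

Modal frame validity is preserved under surjective bounded morphisms.
The 3-cycle (worlds a,b,c with a→b→c→a) is intransitive. Mapping every world to a single reflexive point • is a surjective bounded morphism; the reflexive point is not intransitive (R••∧R•• but R••).
Hence intransitivity is not modally definable.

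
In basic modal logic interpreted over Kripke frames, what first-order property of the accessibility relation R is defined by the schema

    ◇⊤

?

This schema is equivalent to the D axiom □A → ◇A.
Its frame correspondent is seriality — ∀x ∃y Rxy.

Seriality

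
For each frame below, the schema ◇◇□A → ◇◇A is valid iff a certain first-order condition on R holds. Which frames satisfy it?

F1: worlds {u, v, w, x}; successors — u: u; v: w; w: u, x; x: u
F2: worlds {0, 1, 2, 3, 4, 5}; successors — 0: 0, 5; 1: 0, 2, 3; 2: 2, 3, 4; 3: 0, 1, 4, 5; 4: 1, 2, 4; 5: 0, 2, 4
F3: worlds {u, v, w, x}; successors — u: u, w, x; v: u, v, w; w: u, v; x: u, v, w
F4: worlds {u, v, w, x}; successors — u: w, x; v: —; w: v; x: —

The schema corresponds to a generalized confluence (Geach) condition: ∀x ∀y (xR²y → ∃w (yRw ∧ xR²w)).
F1: satisfies the condition.
F2: satisfies the condition.
F3: satisfies the condition.
F4: fails — uR²v but no t with vRt and uR²t.

F1, F2, F3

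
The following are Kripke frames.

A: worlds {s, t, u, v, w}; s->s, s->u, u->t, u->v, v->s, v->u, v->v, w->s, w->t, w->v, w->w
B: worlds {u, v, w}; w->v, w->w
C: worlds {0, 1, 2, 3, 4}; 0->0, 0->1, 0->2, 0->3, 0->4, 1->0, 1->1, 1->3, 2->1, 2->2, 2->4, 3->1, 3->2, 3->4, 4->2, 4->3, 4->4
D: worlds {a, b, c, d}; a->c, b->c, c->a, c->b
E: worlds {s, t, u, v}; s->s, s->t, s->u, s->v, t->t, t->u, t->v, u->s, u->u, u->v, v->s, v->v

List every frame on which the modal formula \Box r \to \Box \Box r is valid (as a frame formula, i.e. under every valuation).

B

Frame correspondent (Sahlqvist): \forall x \forall y \forall z (Rxy \wedge Ryz \to Rxz) — i.e. transitivity.
A: fails — Ruv and Rvu but not Ruu.
B: ✓.
C: fails — R10 and R02 but not R12.
D: fails — Rac and Rca but not Raa.
E: fails — Rtv and Rvs but not Rts.
Valid on: B.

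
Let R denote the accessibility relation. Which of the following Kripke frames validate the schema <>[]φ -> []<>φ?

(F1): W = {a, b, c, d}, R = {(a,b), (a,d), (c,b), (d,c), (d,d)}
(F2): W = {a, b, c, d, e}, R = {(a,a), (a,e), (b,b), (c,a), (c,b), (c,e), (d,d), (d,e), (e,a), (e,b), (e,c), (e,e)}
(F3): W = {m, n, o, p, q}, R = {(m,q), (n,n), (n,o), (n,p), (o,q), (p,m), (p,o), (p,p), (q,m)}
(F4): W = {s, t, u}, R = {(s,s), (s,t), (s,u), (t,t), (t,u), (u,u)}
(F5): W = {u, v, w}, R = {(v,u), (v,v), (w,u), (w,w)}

Frame correspondent (Sahlqvist): forall x forall y forall z (Rxy & Rxz -> exists w (Ryw & Rzw)) — i.e. convergence.
(F1): fails — Rab and Rab but b and b have no common successor.
(F2): fails — Rcb and Rca but b and a have no common successor.
(F3): fails — Rnn and Rno but n and o have no common successor.
(F4): holds.
(F5): fails — Rvu and Rvu but u and u have no common successor.

(F4)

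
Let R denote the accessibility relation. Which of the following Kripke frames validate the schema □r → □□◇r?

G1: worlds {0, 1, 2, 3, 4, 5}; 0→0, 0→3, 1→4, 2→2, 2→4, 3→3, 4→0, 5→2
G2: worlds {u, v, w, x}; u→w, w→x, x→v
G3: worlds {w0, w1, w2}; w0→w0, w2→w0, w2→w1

G3

This is the axiom for a generalized confluence (Geach) condition; its first-order frame correspondent is ∀x ∀z (xR²z → ∃w (xRw ∧ zRw)).
G1: fails — 1R²0 but no w with 1Rw and 0Rw.
G2: fails — uR²x but no t with uRt and xRt.
G3: satisfies the condition.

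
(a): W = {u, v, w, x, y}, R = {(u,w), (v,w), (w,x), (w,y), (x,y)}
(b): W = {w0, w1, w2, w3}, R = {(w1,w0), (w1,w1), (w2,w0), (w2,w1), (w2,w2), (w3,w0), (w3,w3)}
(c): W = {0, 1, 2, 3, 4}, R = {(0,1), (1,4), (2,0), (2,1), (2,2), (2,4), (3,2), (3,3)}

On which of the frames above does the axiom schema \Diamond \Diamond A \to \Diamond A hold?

(b)

This is the axiom for a generalized confluence (Geach) condition; its first-order frame correspondent is \forall x \forall y (x R^2 y \to \exists w (y = w \wedge xRw)).
(a): fails — uR²x but no t with x=t and uRt.
(b): satisfies the condition.
(c): fails — 0R²4 but no w with 4=w and 0Rw.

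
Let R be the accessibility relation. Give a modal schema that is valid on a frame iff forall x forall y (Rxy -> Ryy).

A defining formula is □(□q → q) (the T□ axiom).
Suppose □(□q→q) is valid. Take Rxy and set V(q)={w : Ryw}. Then at y, □q holds; since □(□q→q) at x, □q→q at y, so q at y, i.e. Ryy.

□(□q → q)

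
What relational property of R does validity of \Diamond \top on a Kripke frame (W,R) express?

◇⊤ holds at w iff w has a successor, so frame-validity of ◇⊤ is exactly seriality. Equivalently via □A → ◇A:
Suppose □A→◇A is valid. At any x set V(A)=W. Then □A at x, so ◇A at x, so x has a successor.

seriality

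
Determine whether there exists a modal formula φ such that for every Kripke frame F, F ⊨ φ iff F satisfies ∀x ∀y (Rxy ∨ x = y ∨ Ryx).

Not modally definable

Modal frame validity is preserved under disjoint unions.
Take 2 disjoint single-world reflexive frames: each is trivially connected, but their disjoint union has 2 worlds with no edge between distinct components, so it is not connected.
So the class is not modally definable.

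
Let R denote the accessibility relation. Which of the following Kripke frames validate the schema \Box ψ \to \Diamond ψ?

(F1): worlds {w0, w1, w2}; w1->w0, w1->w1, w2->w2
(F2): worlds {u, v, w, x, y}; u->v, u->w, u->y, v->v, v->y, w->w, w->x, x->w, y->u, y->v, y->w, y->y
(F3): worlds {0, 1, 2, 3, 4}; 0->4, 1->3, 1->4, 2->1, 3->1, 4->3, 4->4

(F2), (F3)

This is the axiom for seriality; its first-order frame correspondent is \forall x \exists y Rxy.
(F1): fails — world w0 has no successor.
(F2): condition met.
(F3): condition met.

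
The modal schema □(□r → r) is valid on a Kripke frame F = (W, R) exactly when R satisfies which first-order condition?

Suppose □(□r→r) is valid. Take Rxy and set V(r)={w : Ryw}. Then at y, □r holds; since □(□r→r) at x, □r→r at y, so r at y, i.e. Ryy.
Conversely, on a frame with shift-reflexivity the schema holds at every world under every valuation.
So the correspondent is shift-reflexivity.

shift-reflexivity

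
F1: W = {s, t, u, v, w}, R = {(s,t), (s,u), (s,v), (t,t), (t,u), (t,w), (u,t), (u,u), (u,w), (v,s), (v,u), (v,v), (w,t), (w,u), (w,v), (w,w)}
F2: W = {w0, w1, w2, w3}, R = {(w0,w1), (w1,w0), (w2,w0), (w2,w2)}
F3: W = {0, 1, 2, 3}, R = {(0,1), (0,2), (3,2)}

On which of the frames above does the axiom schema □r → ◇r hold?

Frame correspondent (Sahlqvist): ∀x ∃y Rxy — i.e. seriality.
F1: condition met.
F2: fails — world w3 has no successor.
F3: fails — world 1 has no successor.

F1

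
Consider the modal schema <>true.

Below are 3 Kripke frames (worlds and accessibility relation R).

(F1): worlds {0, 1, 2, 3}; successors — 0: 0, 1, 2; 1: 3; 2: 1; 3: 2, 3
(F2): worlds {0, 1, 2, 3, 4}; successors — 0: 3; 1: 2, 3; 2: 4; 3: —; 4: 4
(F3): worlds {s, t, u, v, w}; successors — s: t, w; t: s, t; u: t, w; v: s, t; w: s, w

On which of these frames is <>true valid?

This is the axiom for seriality; its first-order frame correspondent is forall x exists y Rxy.
(F1): holds.
(F2): fails — world 3 has no successor.
(F3): holds.

(F1), (F3)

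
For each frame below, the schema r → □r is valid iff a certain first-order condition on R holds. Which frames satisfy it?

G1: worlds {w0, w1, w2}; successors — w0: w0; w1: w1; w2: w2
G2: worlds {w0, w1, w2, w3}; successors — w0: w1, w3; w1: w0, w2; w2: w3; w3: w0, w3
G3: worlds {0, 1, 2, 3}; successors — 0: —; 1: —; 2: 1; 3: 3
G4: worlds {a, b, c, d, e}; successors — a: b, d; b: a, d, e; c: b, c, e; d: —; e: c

G1

The schema corresponds to a generalized confluence (Geach) condition: ∀x ∀z (xRz → ∃w (x = w ∧ z = w)).
G1: condition met.
G2: fails — w0Rw1 but w0 ≠ w1.
G3: fails — 2R1 but 2 ≠ 1.
G4: fails — aRb but a ≠ b.
Valid on: G1.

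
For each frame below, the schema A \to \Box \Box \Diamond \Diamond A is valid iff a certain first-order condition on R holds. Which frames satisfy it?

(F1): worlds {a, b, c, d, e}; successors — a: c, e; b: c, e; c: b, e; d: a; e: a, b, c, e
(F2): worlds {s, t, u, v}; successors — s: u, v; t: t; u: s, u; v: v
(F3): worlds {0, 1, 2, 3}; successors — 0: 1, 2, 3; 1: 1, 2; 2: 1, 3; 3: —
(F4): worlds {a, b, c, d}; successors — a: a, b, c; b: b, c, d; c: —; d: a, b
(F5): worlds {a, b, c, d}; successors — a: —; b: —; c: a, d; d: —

Frame correspondent (Sahlqvist): \forall x \forall z (x R^2 z \to \exists w (x = w \wedge z R^2 w)) — i.e. a generalized confluence (Geach) condition.
(F1): fails — dR²c but no w with d=w and cR²w.
(F2): fails — sR²v but no w with s=w and vR²w.
(F3): fails — 0R²1 but no w with 0=w and 1R²w.
(F4): fails — aR²c but no w with a=w and cR²w.
(F5): condition met.

(F5)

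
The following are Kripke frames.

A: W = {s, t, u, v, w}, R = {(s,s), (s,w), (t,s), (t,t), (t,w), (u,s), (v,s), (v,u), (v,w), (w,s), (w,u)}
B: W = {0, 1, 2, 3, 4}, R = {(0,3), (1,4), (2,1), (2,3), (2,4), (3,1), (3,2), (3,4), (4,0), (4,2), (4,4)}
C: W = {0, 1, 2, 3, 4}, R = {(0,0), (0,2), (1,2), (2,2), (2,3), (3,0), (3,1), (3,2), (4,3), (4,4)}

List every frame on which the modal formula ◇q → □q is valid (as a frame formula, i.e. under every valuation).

none

The schema corresponds to partial functionality: ∀x ∀y ∀z (Rxy ∧ Rxz → y = z).
A: fails — s sees both s and w.
B: fails — 2 sees both 1 and 3.
C: fails — 0 sees both 0 and 2.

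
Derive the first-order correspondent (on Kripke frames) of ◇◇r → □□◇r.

∀x ∀y ∀z ((xR²y ∧ xR²z) → ∃w (y = w ∧ zRw))

This is a Sahlqvist (Geach-type) schema ◇^2□^0r → □^2◇^1r.
Minimal-valuation argument: fix x; take any y with xR^2y and any z with xR^2z. Set V(r) to the set of worlds R-reachable from y in exactly 0 steps. Then □^0r holds at y, so the antecedent holds at x; validity forces ◇^1r at z, giving a w with zR^1w and yR^0w.
First-order correspondent: ∀x ∀y ∀z ((xR²y ∧ xR²z) → ∃w (y = w ∧ zRw)).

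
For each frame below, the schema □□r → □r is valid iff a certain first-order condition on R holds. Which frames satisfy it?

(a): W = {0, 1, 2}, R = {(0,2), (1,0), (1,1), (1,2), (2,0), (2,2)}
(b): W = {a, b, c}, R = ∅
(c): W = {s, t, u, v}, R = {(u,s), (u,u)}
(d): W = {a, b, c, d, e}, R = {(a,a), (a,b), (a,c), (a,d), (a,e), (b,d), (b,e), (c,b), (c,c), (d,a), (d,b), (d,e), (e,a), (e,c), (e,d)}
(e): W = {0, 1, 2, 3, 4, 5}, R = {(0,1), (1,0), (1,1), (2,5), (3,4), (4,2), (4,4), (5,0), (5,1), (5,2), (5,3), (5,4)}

The schema corresponds to density: ∀x ∀y (Rxy → ∃z (Rxz ∧ Rzy)).
(a): holds.
(b): holds.
(c): holds.
(d): holds.
(e): fails — R53 but no z with R5z and Rz3.

(a), (b), (c), (d)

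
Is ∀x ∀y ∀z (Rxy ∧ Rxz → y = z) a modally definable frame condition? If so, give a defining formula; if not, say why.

Definable; ◇r → □r defines it

The condition is partial functionality. A defining modal formula is ◇r → □r.
Suppose ◇r→□r is valid. Take Rxy, Rxz and set V(r)={y}. Then ◇r at x, so □r at x, so r at z, i.e. z=y.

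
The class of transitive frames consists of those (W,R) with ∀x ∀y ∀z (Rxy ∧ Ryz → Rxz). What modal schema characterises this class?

The condition is transitivity. The 4 schema □q → □□q defines it.
Suppose □q→□□q is valid. Take Rxy, Ryz and set V(q)={w : Rxw}. Then □q at x, so □□q at x, so □q at y, so q at z, i.e. Rxz.

□q → □□q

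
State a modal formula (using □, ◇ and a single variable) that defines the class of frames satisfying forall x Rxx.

□q → q

A defining formula is □q → q (the T axiom).
Suppose □q→q is valid. At any x set V(q)={w : Rxw}. Then □q holds at x, so q holds at x, i.e. Rxx.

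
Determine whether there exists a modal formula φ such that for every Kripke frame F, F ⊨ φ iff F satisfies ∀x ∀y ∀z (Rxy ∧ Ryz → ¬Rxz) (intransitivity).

Not definable by any modal formula

Any modally definable frame class is closed under surjective bounded morphisms.
The 3-cycle (worlds a,b,c with a→b→c→a) is intransitive. Mapping every world to a single reflexive point • is a surjective bounded morphism; the reflexive point is not intransitive (R••∧R•• but R••).
So the class is not modally definable.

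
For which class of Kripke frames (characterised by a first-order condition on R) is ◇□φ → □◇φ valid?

Suppose ◇□φ→□◇φ is valid. Take Rxy, Rxz and set V(φ)={w : Ryw}. Then □φ at y so ◇□φ at x, so □◇φ at x, so ◇φ at z, giving w with Rzw and Ryw.

convergence: ∀x ∀y ∀z (Rxy ∧ Rxz → ∃w (Ryw ∧ Rzw))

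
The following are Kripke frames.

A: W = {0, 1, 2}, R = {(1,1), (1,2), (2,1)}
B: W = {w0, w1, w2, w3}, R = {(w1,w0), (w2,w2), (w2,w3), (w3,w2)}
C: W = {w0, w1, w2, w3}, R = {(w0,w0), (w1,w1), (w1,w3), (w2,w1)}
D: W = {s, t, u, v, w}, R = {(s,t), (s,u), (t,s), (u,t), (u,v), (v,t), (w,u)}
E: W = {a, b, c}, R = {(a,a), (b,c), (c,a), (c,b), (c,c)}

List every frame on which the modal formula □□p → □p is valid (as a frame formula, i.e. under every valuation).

A, C, E

The schema corresponds to density: ∀x ∀y (Rxy → ∃z (Rxz ∧ Rzy)).
A: holds.
B: fails — Rw1w0 but no z with Rw1z and Rzw0.
C: holds.
D: fails — Ruv but no z with Ruz and Rzv.
E: holds.
Valid on: A, C, E.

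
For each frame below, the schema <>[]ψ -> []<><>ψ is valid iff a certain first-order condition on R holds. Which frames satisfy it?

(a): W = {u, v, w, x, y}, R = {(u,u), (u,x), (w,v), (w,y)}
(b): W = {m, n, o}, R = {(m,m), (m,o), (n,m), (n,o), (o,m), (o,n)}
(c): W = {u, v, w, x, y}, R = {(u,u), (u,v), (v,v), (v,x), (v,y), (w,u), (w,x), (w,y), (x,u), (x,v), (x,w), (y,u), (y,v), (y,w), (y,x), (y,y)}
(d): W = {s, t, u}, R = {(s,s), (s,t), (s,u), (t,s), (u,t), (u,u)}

Frame correspondent (Sahlqvist): forall x forall y forall z ((xRy & xRz) -> exists w (yRw & z R^2 w)) — i.e. a generalized confluence (Geach) condition.
(a): fails — uRu, uRx but no t with uRt and xR²t.
(b): ✓.
(c): ✓.
(d): ✓.
Valid on: (b), (c), (d).

(b), (c), (d)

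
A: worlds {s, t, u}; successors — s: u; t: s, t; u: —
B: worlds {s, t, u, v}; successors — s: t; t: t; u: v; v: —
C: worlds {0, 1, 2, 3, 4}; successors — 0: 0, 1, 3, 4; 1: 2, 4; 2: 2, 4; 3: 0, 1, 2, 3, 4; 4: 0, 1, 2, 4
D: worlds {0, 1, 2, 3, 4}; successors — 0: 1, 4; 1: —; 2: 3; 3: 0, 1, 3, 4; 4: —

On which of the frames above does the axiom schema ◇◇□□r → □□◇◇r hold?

B, C

The schema corresponds to a generalized confluence (Geach) condition: ∀x ∀y ∀z ((xR²y ∧ xR²z) → ∃w (yR²w ∧ zR²w)).
A: fails — tR²s, tR²s but no w with sR²w and sR²w.
B: holds.
C: holds.
D: fails — 2R²0, 2R²0 but no w with 0R²w and 0R²w.
Valid on: B, C.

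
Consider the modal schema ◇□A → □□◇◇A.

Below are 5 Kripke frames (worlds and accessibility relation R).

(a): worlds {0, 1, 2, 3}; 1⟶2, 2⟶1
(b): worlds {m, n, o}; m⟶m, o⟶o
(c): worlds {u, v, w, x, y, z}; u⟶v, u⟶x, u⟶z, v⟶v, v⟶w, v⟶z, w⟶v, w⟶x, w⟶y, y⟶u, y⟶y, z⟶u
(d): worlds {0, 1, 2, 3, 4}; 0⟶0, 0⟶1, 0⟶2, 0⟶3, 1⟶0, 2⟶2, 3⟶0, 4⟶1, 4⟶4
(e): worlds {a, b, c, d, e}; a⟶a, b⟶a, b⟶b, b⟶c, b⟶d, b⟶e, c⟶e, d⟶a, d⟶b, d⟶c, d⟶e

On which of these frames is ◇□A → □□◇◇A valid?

Frame correspondent (Sahlqvist): ∀x ∀y ∀z ((xRy ∧ xR²z) → ∃w (yRw ∧ zR²w)) — i.e. a generalized confluence (Geach) condition.
(a): ✓.
(b): ✓.
(c): fails — uRx, uR²u but no t with xRt and uR²t.
(d): fails — 0R1, 0R²2 but no w with 1Rw and 2R²w.
(e): fails — bRa, bR²c but no w with aRw and cR²w.
Valid on: (a), (b).

(a), (b)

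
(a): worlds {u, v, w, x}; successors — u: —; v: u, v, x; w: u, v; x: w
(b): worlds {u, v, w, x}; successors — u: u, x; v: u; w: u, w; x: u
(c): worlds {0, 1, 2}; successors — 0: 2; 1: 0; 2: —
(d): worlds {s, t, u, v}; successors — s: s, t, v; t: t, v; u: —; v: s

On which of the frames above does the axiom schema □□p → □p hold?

(b), (d)

This is the axiom for density; its first-order frame correspondent is ∀x ∀y (Rxy → ∃z (Rxz ∧ Rzy)).
(a): fails — Rxw but no z with Rxz and Rzw.
(b): satisfies the condition.
(c): fails — R10 but no z with R1z and Rz0.
(d): satisfies the condition.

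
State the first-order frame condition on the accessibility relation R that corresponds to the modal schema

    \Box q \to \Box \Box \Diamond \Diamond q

\forall x \forall z (x R^2 z \to \exists w (xRw \wedge z R^2 w))

This is a Sahlqvist (Geach-type) schema ◇^0□^1q → □^2◇^2q.
Minimal-valuation argument: fix x; take any y with xR^0y and any z with xR^2z. Set V(q) to the set of worlds R-reachable from y in exactly 1 step. Then □^1q holds at y, so the antecedent holds at x; validity forces ◇^2q at z, giving a w with zR^2w and yR^1w.
First-order correspondent: \forall x \forall z (x R^2 z \to \exists w (xRw \wedge z R^2 w)).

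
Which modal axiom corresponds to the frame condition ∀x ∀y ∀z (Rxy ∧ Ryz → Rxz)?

A defining formula is □ψ → □□ψ (the 4 axiom).

□ψ → □□ψ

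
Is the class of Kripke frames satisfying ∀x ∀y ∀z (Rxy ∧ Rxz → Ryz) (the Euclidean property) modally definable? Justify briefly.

The condition is the Euclidean property. A defining modal formula is ◇q → □◇q.
Suppose ◇q→□◇q is valid. Take Rxy, Rxz and set V(q)={y}. Then ◇q at x, so □◇q at x, so ◇q at z, so some w with Rzw has q; w=y, i.e. Rzy. By symmetry of the argument, Ryz.

Yes — defined by ◇q → □◇q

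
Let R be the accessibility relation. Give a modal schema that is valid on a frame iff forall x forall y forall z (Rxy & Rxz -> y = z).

The condition is partial functionality. The CD schema ◇q → □q defines it.

◇q → □q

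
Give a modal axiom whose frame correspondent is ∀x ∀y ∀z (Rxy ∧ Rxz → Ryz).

The condition is the Euclidean property. The 5 schema ◇q → □◇q defines it.
Suppose ◇q→□◇q is valid. Take Rxy, Rxz and set V(q)={y}. Then ◇q at x, so □◇q at x, so ◇q at z, so some w with Rzw has q; w=y, i.e. Rzy. By symmetry of the argument, Ryz.

◇q → □◇q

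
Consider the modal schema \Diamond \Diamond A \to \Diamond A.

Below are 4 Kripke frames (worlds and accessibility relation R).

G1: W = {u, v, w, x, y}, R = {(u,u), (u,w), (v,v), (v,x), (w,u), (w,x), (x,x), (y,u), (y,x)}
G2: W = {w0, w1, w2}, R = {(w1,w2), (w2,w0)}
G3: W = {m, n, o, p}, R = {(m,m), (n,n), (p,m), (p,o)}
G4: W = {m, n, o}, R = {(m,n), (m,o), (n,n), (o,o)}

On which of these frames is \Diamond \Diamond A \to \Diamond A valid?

G3, G4

The schema corresponds to transitivity: \forall x \forall y \forall z (Rxy \wedge Ryz \to Rxz).
G1: fails — Rwu and Ruw but not Rww.
G2: fails — Rw1w2 and Rw2w0 but not Rw1w0.
G3: satisfies the condition.
G4: satisfies the condition.
Valid on: G3, G4.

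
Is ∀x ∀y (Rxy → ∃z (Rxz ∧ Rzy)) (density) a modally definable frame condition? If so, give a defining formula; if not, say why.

Yes, by □□r → □r

This is a Sahlqvist condition; the C4 axiom □□r → □r defines it.
Suppose □□r→□r is valid. Take Rxy and set V(r)={w : xR²w}. Then □□r at x, so □r at x, so r at y, i.e. ∃z(Rxz∧Rzy).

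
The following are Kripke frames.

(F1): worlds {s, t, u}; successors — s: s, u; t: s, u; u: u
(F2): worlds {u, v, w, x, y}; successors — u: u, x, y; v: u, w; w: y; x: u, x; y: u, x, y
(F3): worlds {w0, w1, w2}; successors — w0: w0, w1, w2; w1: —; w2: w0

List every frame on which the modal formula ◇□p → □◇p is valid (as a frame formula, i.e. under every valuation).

The schema corresponds to convergence: ∀x ∀y ∀z (Rxy ∧ Rxz → ∃w (Ryw ∧ Rzw)).
(F1): condition met.
(F2): condition met.
(F3): fails — Rw0w1 and Rw0w1 but w1 and w1 have no common successor.

(F1), (F2)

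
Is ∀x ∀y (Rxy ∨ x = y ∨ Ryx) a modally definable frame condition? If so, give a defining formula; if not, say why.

No — not modally definable

If a class were modally definable it would be closed under disjoint unions (Goldblatt–Thomason).
Take 3 disjoint single-world reflexive frames: each is trivially connected, but their disjoint union has 3 worlds with no edge between distinct components, so it is not connected.
So no modal formula (or set of formulas) defines exactly the connected frames.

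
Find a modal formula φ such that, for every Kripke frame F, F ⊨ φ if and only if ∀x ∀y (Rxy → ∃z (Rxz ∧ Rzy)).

A defining formula is □□s → □s (the C4 axiom).

□□s → □s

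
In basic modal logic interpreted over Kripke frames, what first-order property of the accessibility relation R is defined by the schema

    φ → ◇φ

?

Replacing φ by ¬φ and contraposing gives the equivalent schema □φ → φ.
Suppose □φ→φ is valid. At any x set V(φ)={w : Rxw}. Then □φ holds at x, so φ holds at x, i.e. Rxx.

reflexivity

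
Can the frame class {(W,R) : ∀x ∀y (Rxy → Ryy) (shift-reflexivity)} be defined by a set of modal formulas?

The condition is shift-reflexivity. A defining modal formula is □(□p → p).
Suppose □(□p→p) is valid. Take Rxy and set V(p)={w : Ryw}. Then at y, □p holds; since □(□p→p) at x, □p→p at y, so p at y, i.e. Ryy.

Yes — defined by □(□p → p)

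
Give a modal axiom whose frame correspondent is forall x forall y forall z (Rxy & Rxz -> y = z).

This is partial functionality; the standard corresponding axiom is CD: ◇p → □p.

◇p → □p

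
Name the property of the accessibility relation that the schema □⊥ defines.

□⊥ is valid iff no world has any successor (otherwise □⊥ fails at any world with one).

emptiness of R: ∀x ∀y ¬Rxy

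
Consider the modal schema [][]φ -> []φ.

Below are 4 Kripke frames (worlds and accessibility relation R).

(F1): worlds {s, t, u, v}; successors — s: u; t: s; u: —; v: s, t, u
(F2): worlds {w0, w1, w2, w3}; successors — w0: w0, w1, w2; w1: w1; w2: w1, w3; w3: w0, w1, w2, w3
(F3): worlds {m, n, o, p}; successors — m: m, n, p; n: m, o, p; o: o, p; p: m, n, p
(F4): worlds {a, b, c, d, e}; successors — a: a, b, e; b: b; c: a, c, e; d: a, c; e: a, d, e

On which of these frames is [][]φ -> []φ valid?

The schema corresponds to density: forall x forall y (Rxy -> exists z (Rxz & Rzy)).
(F1): fails — Rvt but no z with Rvz and Rzt.
(F2): ✓.
(F3): ✓.
(F4): ✓.
Valid on: (F2), (F3), (F4).

(F2), (F3), (F4)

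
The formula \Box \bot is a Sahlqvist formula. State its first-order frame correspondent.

emptiness of R

□⊥ is valid iff no world has any successor (otherwise □⊥ fails at any world with one).
Conversely, on a frame with emptiness of R the schema holds at every world under every valuation.
Frame condition: \forall x \forall y \neg Rxy.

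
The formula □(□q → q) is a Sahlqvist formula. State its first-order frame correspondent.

Shift-reflexivity

Suppose □(□q→q) is valid. Take Rxy and set V(q)={w : Ryw}. Then at y, □q holds; since □(□q→q) at x, □q→q at y, so q at y, i.e. Ryy.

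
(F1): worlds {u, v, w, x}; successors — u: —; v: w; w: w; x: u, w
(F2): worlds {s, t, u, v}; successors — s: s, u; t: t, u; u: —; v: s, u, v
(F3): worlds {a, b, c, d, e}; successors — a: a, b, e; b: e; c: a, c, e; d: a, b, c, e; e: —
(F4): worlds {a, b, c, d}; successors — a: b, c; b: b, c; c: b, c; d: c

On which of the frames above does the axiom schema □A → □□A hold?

(F1), (F2)

Frame correspondent (Sahlqvist): ∀x ∀y ∀z (Rxy ∧ Ryz → Rxz) — i.e. transitivity.
(F1): condition met.
(F2): condition met.
(F3): fails — Rca and Rab but not Rcb.
(F4): fails — Rdc and Rcb but not Rdb.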